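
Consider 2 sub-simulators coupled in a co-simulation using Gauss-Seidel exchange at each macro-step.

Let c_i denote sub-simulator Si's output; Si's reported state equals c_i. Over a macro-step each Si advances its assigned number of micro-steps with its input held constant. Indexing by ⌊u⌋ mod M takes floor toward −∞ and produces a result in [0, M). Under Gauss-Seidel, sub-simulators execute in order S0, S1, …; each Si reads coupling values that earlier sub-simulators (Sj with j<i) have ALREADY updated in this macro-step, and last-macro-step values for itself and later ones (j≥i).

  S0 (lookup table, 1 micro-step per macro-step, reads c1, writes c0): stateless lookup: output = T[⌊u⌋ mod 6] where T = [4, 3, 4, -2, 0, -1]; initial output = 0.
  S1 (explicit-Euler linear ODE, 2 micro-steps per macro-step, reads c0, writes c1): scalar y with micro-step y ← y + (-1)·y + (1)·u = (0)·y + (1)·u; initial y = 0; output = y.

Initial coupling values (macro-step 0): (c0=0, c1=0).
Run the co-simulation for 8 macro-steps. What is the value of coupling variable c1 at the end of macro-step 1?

macro 1: S0 reads c1=0 → after 1×micro: 4; S1 reads c0=4 → after 2×micro: 4 ⇒ (c0=4, c1=4)
macro 2: S0 reads c1=4 → after 1×micro: 0; S1 reads c0=0 → after 2×micro: 0 ⇒ (c0=0, c1=0)
macro 3: S0 reads c1=0 → after 1×micro: 4; S1 reads c0=4 → after 2×micro: 4 ⇒ (c0=4, c1=4)
macro 4: S0 reads c1=4 → after 1×micro: 0; S1 reads c0=0 → after 2×micro: 0 ⇒ (c0=0, c1=0)
macro 5: S0 reads c1=0 → after 1×micro: 4; S1 reads c0=4 → after 2×micro: 4 ⇒ (c0=4, c1=4)
macro 6: S0 reads c1=4 → after 1×micro: 0; S1 reads c0=0 → after 2×micro: 0 ⇒ (c0=0, c1=0)
macro 7: S0 reads c1=0 → after 1×micro: 4; S1 reads c0=4 → after 2×micro: 4 ⇒ (c0=4, c1=4)
macro 8: S0 reads c1=4 → after 1×micro: 0; S1 reads c0=0 → after 2×micro: 0 ⇒ (c0=0, c1=0)

c1 at macro-step 1 = 4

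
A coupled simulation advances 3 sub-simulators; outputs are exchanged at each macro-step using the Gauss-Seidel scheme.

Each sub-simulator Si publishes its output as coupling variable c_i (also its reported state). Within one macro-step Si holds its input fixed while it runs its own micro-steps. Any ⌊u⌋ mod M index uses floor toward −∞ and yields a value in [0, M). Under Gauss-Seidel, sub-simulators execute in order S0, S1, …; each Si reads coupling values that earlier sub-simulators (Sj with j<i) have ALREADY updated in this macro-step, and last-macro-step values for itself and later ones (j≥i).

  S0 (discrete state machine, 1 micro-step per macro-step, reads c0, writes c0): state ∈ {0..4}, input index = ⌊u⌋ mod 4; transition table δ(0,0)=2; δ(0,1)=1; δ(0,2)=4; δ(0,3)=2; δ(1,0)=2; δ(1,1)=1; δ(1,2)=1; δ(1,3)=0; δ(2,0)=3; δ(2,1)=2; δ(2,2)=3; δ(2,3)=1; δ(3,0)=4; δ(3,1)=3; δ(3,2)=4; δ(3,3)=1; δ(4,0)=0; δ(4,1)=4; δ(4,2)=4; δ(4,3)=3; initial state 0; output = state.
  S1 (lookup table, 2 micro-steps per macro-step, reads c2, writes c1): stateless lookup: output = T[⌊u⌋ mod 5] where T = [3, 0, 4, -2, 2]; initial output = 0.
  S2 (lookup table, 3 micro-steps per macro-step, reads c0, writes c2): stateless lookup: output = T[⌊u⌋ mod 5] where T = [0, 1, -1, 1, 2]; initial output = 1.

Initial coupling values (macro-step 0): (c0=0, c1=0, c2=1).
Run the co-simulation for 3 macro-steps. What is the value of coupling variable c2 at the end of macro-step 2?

c2 at macro-step 2 = 1

macro 1: S0 reads c0=0 → after 1×micro: 2; S1 reads c2=1 → after 2×micro: 0; S2 reads c0=2 → after 3×micro: -1 ⇒ (c0=2, c1=0, c2=-1)
macro 2: S0 reads c0=2 → after 1×micro: 3; S1 reads c2=-1 → after 2×micro: 2; S2 reads c0=3 → after 3×micro: 1 ⇒ (c0=3, c1=2, c2=1)
macro 3: S0 reads c0=3 → after 1×micro: 1; S1 reads c2=1 → after 2×micro: 0; S2 reads c0=1 → after 3×micro: 1 ⇒ (c0=1, c1=0, c2=1)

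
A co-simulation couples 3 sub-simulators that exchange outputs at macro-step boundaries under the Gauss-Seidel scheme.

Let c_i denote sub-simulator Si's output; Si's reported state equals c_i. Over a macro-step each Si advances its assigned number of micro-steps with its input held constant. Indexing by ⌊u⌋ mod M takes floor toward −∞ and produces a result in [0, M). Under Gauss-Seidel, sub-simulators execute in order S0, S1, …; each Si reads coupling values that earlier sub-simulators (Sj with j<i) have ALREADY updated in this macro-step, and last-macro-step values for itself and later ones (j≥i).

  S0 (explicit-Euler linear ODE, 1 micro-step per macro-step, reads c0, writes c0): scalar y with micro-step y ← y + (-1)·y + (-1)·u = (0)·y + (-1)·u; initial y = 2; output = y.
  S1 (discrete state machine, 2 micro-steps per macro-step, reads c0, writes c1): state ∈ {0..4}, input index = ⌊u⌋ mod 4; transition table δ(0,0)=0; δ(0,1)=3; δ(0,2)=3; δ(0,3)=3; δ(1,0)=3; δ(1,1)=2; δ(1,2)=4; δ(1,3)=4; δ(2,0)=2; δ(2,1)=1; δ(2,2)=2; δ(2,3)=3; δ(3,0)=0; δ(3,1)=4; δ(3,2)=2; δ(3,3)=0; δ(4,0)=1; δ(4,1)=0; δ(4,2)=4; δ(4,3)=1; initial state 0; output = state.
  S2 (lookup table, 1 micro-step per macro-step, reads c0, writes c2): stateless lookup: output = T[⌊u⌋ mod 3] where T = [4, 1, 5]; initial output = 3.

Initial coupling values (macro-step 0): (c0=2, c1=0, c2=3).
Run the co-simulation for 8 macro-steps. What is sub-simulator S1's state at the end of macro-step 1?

S1 state at macro-step 1 = 2

macro 1: S0 reads c0=2 → after 1×micro: -2; S1 reads c0=-2 → after 2×micro: 2; S2 reads c0=-2 → after 1×micro: 1 ⇒ (c0=-2, c1=2, c2=1)
macro 2: S0 reads c0=-2 → after 1×micro: 2; S1 reads c0=2 → after 2×micro: 2; S2 reads c0=2 → after 1×micro: 5 ⇒ (c0=2, c1=2, c2=5)
macro 3: S0 reads c0=2 → after 1×micro: -2; S1 reads c0=-2 → after 2×micro: 2; S2 reads c0=-2 → after 1×micro: 1 ⇒ (c0=-2, c1=2, c2=1)
macro 4: S0 reads c0=-2 → after 1×micro: 2; S1 reads c0=2 → after 2×micro: 2; S2 reads c0=2 → after 1×micro: 5 ⇒ (c0=2, c1=2, c2=5)
macro 5: S0 reads c0=2 → after 1×micro: -2; S1 reads c0=-2 → after 2×micro: 2; S2 reads c0=-2 → after 1×micro: 1 ⇒ (c0=-2, c1=2, c2=1)
macro 6: S0 reads c0=-2 → after 1×micro: 2; S1 reads c0=2 → after 2×micro: 2; S2 reads c0=2 → after 1×micro: 5 ⇒ (c0=2, c1=2, c2=5)
macro 7: S0 reads c0=2 → after 1×micro: -2; S1 reads c0=-2 → after 2×micro: 2; S2 reads c0=-2 → after 1×micro: 1 ⇒ (c0=-2, c1=2, c2=1)
macro 8: S0 reads c0=-2 → after 1×micro: 2; S1 reads c0=2 → after 2×micro: 2; S2 reads c0=2 → after 1×micro: 5 ⇒ (c0=2, c1=2, c2=5)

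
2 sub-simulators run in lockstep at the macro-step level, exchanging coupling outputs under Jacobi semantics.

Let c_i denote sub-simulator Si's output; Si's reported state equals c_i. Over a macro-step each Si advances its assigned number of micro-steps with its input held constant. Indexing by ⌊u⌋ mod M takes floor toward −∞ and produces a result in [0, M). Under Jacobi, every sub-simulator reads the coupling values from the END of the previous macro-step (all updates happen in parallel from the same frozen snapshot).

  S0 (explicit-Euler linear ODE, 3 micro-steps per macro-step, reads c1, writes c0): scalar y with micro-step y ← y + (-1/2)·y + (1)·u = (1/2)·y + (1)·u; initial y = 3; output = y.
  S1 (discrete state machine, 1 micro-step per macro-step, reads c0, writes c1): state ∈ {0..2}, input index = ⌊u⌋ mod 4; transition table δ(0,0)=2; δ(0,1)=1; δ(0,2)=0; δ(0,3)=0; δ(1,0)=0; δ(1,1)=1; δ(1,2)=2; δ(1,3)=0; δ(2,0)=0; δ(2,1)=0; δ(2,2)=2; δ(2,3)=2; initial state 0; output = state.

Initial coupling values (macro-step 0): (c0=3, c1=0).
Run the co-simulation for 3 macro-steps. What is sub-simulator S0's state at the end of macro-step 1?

macro 1: S0 reads c1=0 → after 3×micro: 3/8; S1 reads c0=3 → after 1×micro: 0 ⇒ (c0=3/8, c1=0)
macro 2: S0 reads c1=0 → after 3×micro: 3/64; S1 reads c0=3/8 → after 1×micro: 2 ⇒ (c0=3/64, c1=2)
macro 3: S0 reads c1=2 → after 3×micro: 1795/512; S1 reads c0=3/64 → after 1×micro: 0 ⇒ (c0=1795/512, c1=0)

S0 state at macro-step 1 = 3/8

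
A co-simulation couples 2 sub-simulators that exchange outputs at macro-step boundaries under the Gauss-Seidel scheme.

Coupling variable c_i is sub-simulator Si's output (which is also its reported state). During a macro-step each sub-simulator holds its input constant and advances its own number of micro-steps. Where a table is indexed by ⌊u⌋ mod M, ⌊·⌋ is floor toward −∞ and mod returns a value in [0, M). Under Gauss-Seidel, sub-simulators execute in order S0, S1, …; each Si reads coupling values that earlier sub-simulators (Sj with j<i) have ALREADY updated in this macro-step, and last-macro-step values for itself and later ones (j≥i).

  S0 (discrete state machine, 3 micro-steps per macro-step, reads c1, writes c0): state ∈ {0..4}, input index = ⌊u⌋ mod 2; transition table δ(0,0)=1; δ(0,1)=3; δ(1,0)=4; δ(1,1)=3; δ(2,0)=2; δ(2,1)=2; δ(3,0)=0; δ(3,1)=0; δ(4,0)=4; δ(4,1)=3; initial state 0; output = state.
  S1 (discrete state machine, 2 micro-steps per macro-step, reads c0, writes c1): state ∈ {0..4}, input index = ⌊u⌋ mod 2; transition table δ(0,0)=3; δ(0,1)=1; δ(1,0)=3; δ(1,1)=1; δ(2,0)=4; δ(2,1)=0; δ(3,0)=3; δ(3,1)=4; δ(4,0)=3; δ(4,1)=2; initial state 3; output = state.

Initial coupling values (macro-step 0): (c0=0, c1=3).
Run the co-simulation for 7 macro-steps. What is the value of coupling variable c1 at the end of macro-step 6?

c1 at macro-step 6 = 3

macro 1: S0 reads c1=3 → after 3×micro: 3; S1 reads c0=3 → after 2×micro: 2 ⇒ (c0=3, c1=2)
macro 2: S0 reads c1=2 → after 3×micro: 4; S1 reads c0=4 → after 2×micro: 3 ⇒ (c0=4, c1=3)
macro 3: S0 reads c1=3 → after 3×micro: 3; S1 reads c0=3 → after 2×micro: 2 ⇒ (c0=3, c1=2)
macro 4: S0 reads c1=2 → after 3×micro: 4; S1 reads c0=4 → after 2×micro: 3 ⇒ (c0=4, c1=3)
macro 5: S0 reads c1=3 → after 3×micro: 3; S1 reads c0=3 → after 2×micro: 2 ⇒ (c0=3, c1=2)
macro 6: S0 reads c1=2 → after 3×micro: 4; S1 reads c0=4 → after 2×micro: 3 ⇒ (c0=4, c1=3)
macro 7: S0 reads c1=3 → after 3×micro: 3; S1 reads c0=3 → after 2×micro: 2 ⇒ (c0=3, c1=2)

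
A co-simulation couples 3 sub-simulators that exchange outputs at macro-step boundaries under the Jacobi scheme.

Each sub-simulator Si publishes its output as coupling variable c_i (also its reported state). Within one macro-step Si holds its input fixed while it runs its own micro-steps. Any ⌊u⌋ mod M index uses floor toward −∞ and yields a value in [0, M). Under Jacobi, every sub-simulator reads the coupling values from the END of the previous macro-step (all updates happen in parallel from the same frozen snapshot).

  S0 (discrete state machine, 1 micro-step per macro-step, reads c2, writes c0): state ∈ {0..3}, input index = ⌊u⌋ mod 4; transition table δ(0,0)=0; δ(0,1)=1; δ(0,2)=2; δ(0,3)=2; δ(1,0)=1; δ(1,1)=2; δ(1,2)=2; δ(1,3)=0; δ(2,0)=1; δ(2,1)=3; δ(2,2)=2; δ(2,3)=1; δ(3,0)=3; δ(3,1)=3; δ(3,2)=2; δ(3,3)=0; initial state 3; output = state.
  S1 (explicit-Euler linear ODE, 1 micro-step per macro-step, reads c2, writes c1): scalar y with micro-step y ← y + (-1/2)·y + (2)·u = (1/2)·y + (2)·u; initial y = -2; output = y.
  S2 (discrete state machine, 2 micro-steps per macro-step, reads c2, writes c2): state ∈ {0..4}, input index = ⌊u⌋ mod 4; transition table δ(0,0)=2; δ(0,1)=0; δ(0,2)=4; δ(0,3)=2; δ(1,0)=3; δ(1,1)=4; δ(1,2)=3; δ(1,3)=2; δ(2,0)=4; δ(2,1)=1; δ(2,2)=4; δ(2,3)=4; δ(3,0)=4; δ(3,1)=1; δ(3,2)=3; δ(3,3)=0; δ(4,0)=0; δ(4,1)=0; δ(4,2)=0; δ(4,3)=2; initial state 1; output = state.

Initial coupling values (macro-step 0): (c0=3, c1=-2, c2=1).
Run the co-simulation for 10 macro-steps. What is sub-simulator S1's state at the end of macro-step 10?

macro 1: S0 reads c2=1 → after 1×micro: 3; S1 reads c2=1 → after 1×micro: 1; S2 reads c2=1 → after 2×micro: 0 ⇒ (c0=3, c1=1, c2=0)
macro 2: S0 reads c2=0 → after 1×micro: 3; S1 reads c2=0 → after 1×micro: 1/2; S2 reads c2=0 → after 2×micro: 4 ⇒ (c0=3, c1=1/2, c2=4)
macro 3: S0 reads c2=4 → after 1×micro: 3; S1 reads c2=4 → after 1×micro: 33/4; S2 reads c2=4 → after 2×micro: 2 ⇒ (c0=3, c1=33/4, c2=2)
macro 4: S0 reads c2=2 → after 1×micro: 2; S1 reads c2=2 → after 1×micro: 65/8; S2 reads c2=2 → after 2×micro: 0 ⇒ (c0=2, c1=65/8, c2=0)
macro 5: S0 reads c2=0 → after 1×micro: 1; S1 reads c2=0 → after 1×micro: 65/16; S2 reads c2=0 → after 2×micro: 4 ⇒ (c0=1, c1=65/16, c2=4)
macro 6: S0 reads c2=4 → after 1×micro: 1; S1 reads c2=4 → after 1×micro: 321/32; S2 reads c2=4 → after 2×micro: 2 ⇒ (c0=1, c1=321/32, c2=2)
macro 7: S0 reads c2=2 → after 1×micro: 2; S1 reads c2=2 → after 1×micro: 577/64; S2 reads c2=2 → after 2×micro: 0 ⇒ (c0=2, c1=577/64, c2=0)
macro 8: S0 reads c2=0 → after 1×micro: 1; S1 reads c2=0 → after 1×micro: 577/128; S2 reads c2=0 → after 2×micro: 4 ⇒ (c0=1, c1=577/128, c2=4)
macro 9: S0 reads c2=4 → after 1×micro: 1; S1 reads c2=4 → after 1×micro: 2625/256; S2 reads c2=4 → after 2×micro: 2 ⇒ (c0=1, c1=2625/256, c2=2)
macro 10: S0 reads c2=2 → after 1×micro: 2; S1 reads c2=2 → after 1×micro: 4673/512; S2 reads c2=2 → after 2×micro: 0 ⇒ (c0=2, c1=4673/512, c2=0)

S1 state at macro-step 10 = 4673/512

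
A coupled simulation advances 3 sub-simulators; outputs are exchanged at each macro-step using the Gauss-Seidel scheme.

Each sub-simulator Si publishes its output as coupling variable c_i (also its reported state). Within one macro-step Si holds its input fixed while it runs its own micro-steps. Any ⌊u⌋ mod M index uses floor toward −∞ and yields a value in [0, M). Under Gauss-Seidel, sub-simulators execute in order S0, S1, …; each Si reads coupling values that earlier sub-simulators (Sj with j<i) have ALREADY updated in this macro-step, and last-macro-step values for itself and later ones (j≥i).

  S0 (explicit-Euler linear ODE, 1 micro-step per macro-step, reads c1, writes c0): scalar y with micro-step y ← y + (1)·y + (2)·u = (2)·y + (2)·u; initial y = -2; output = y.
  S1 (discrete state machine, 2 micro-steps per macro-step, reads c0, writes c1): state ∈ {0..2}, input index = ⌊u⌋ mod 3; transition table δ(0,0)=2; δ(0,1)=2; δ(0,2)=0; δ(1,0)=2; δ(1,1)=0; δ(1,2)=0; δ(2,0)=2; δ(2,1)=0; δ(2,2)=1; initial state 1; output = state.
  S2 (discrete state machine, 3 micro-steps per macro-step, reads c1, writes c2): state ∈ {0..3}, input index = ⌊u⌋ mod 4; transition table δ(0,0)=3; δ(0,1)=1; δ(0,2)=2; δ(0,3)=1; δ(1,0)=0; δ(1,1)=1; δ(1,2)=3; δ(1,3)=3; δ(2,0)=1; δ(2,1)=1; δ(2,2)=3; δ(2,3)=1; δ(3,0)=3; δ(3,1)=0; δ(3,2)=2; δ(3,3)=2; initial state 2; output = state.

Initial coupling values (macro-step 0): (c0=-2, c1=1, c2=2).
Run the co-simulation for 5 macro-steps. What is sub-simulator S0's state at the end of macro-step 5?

S0 state at macro-step 5 = 28

macro 1: S0 reads c1=1 → after 1×micro: -2; S1 reads c0=-2 → after 2×micro: 2; S2 reads c1=2 → after 3×micro: 3 ⇒ (c0=-2, c1=2, c2=3)
macro 2: S0 reads c1=2 → after 1×micro: 0; S1 reads c0=0 → after 2×micro: 2; S2 reads c1=2 → after 3×micro: 2 ⇒ (c0=0, c1=2, c2=2)
macro 3: S0 reads c1=2 → after 1×micro: 4; S1 reads c0=4 → after 2×micro: 2; S2 reads c1=2 → after 3×micro: 3 ⇒ (c0=4, c1=2, c2=3)
macro 4: S0 reads c1=2 → after 1×micro: 12; S1 reads c0=12 → after 2×micro: 2; S2 reads c1=2 → after 3×micro: 2 ⇒ (c0=12, c1=2, c2=2)
macro 5: S0 reads c1=2 → after 1×micro: 28; S1 reads c0=28 → after 2×micro: 2; S2 reads c1=2 → after 3×micro: 3 ⇒ (c0=28, c1=2, c2=3)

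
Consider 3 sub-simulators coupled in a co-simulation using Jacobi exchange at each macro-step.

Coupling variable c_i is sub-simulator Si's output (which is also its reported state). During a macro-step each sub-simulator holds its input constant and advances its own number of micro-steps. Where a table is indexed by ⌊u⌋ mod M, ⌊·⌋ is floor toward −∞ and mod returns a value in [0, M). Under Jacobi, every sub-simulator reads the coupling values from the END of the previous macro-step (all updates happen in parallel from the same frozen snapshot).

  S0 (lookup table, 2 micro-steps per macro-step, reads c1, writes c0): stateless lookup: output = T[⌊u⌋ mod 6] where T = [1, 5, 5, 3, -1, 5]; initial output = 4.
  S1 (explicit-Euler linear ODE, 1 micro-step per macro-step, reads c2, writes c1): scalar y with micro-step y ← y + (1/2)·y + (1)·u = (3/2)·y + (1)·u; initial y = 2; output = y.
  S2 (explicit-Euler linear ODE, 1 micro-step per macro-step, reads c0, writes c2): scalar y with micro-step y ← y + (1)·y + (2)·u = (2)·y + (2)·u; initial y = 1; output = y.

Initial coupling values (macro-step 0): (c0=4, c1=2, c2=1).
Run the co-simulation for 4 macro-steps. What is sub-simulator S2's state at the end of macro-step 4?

S2 state at macro-step 4 = 114

macro 1: S0 reads c1=2 → after 2×micro: 5; S1 reads c2=1 → after 1×micro: 4; S2 reads c0=4 → after 1×micro: 10 ⇒ (c0=5, c1=4, c2=10)
macro 2: S0 reads c1=4 → after 2×micro: -1; S1 reads c2=10 → after 1×micro: 16; S2 reads c0=5 → after 1×micro: 30 ⇒ (c0=-1, c1=16, c2=30)
macro 3: S0 reads c1=16 → after 2×micro: -1; S1 reads c2=30 → after 1×micro: 54; S2 reads c0=-1 → after 1×micro: 58 ⇒ (c0=-1, c1=54, c2=58)
macro 4: S0 reads c1=54 → after 2×micro: 1; S1 reads c2=58 → after 1×micro: 139; S2 reads c0=-1 → after 1×micro: 114 ⇒ (c0=1, c1=139, c2=114)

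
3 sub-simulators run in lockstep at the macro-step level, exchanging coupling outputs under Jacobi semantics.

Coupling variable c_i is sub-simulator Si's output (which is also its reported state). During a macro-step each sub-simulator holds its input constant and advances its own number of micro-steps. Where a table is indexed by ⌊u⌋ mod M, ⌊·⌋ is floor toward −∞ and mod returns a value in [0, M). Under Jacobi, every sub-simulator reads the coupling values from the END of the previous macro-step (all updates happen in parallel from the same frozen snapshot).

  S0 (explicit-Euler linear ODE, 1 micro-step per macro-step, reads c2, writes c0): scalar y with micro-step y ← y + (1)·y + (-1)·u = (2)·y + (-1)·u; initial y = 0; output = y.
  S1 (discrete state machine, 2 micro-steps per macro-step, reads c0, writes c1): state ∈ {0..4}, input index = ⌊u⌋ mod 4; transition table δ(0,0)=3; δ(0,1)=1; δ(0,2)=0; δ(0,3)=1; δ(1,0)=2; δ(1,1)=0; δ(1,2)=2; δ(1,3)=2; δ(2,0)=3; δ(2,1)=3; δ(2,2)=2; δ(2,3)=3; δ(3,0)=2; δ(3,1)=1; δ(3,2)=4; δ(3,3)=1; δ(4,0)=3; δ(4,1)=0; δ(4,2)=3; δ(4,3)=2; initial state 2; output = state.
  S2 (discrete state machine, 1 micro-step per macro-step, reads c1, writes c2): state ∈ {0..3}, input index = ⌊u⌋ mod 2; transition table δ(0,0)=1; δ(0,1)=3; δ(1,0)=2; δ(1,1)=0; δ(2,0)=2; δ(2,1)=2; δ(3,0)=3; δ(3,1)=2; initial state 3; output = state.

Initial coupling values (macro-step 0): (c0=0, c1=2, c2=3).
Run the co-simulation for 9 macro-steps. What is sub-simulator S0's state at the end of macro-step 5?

macro 1: S0 reads c2=3 → after 1×micro: -3; S1 reads c0=0 → after 2×micro: 2; S2 reads c1=2 → after 1×micro: 3 ⇒ (c0=-3, c1=2, c2=3)
macro 2: S0 reads c2=3 → after 1×micro: -9; S1 reads c0=-3 → after 2×micro: 1; S2 reads c1=2 → after 1×micro: 3 ⇒ (c0=-9, c1=1, c2=3)
macro 3: S0 reads c2=3 → after 1×micro: -21; S1 reads c0=-9 → after 2×micro: 3; S2 reads c1=1 → after 1×micro: 2 ⇒ (c0=-21, c1=3, c2=2)
macro 4: S0 reads c2=2 → after 1×micro: -44; S1 reads c0=-21 → after 2×micro: 2; S2 reads c1=3 → after 1×micro: 2 ⇒ (c0=-44, c1=2, c2=2)
macro 5: S0 reads c2=2 → after 1×micro: -90; S1 reads c0=-44 → after 2×micro: 2; S2 reads c1=2 → after 1×micro: 2 ⇒ (c0=-90, c1=2, c2=2)
macro 6: S0 reads c2=2 → after 1×micro: -182; S1 reads c0=-90 → after 2×micro: 2; S2 reads c1=2 → after 1×micro: 2 ⇒ (c0=-182, c1=2, c2=2)
macro 7: S0 reads c2=2 → after 1×micro: -366; S1 reads c0=-182 → after 2×micro: 2; S2 reads c1=2 → after 1×micro: 2 ⇒ (c0=-366, c1=2, c2=2)
macro 8: S0 reads c2=2 → after 1×micro: -734; S1 reads c0=-366 → after 2×micro: 2; S2 reads c1=2 → after 1×micro: 2 ⇒ (c0=-734, c1=2, c2=2)
macro 9: S0 reads c2=2 → after 1×micro: -1470; S1 reads c0=-734 → after 2×micro: 2; S2 reads c1=2 → after 1×micro: 2 ⇒ (c0=-1470, c1=2, c2=2)

S0 state at macro-step 5 = -90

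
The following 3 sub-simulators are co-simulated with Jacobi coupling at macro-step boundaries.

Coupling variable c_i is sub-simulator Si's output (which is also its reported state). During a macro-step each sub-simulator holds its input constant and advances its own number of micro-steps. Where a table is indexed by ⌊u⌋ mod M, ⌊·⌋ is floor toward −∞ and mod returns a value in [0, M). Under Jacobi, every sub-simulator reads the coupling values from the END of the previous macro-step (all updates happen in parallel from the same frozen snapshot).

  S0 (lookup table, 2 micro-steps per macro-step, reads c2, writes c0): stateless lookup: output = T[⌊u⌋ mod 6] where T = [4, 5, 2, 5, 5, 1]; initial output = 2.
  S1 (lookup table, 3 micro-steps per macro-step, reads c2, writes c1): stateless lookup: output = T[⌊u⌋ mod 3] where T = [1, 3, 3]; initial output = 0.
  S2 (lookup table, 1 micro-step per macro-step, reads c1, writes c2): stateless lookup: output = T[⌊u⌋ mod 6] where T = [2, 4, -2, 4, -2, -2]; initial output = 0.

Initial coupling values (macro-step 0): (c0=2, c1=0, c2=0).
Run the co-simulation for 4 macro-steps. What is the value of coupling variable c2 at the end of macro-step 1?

c2 at macro-step 1 = 2

macro 1: S0 reads c2=0 → after 2×micro: 4; S1 reads c2=0 → after 3×micro: 1; S2 reads c1=0 → after 1×micro: 2 ⇒ (c0=4, c1=1, c2=2)
macro 2: S0 reads c2=2 → after 2×micro: 2; S1 reads c2=2 → after 3×micro: 3; S2 reads c1=1 → after 1×micro: 4 ⇒ (c0=2, c1=3, c2=4)
macro 3: S0 reads c2=4 → after 2×micro: 5; S1 reads c2=4 → after 3×micro: 3; S2 reads c1=3 → after 1×micro: 4 ⇒ (c0=5, c1=3, c2=4)
macro 4: S0 reads c2=4 → after 2×micro: 5; S1 reads c2=4 → after 3×micro: 3; S2 reads c1=3 → after 1×micro: 4 ⇒ (c0=5, c1=3, c2=4)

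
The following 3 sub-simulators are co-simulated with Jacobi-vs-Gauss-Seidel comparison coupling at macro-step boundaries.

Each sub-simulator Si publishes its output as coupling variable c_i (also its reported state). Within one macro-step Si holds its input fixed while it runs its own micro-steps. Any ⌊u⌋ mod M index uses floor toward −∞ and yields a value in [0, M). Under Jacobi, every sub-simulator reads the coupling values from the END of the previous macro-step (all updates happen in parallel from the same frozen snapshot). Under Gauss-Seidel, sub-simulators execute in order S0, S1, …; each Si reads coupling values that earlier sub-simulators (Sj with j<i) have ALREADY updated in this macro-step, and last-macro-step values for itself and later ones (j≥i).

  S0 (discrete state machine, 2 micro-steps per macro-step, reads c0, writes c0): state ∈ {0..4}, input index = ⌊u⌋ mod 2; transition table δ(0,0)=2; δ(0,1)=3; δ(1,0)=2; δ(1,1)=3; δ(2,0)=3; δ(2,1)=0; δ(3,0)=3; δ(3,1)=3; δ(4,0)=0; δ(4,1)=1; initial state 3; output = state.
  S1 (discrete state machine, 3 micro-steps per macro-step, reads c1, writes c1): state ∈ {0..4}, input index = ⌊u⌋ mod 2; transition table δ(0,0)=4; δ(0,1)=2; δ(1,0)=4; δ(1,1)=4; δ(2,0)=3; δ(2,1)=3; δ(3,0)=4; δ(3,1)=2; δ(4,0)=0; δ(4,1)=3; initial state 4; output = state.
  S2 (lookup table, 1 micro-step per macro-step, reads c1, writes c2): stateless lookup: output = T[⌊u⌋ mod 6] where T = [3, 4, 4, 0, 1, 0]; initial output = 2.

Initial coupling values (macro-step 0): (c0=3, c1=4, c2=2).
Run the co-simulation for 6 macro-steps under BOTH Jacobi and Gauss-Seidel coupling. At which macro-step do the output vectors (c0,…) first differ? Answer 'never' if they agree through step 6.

[Jacobi] macro 1: S0 reads c0=3 → after 2×micro: 3; S1 reads c1=4 → after 3×micro: 0; S2 reads c1=4 → after 1×micro: 1 ⇒ (c0=3, c1=0, c2=1)
[Jacobi] macro 2: S0 reads c0=3 → after 2×micro: 3; S1 reads c1=0 → after 3×micro: 4; S2 reads c1=0 → after 1×micro: 3 ⇒ (c0=3, c1=4, c2=3)
[Jacobi] macro 3: S0 reads c0=3 → after 2×micro: 3; S1 reads c1=4 → after 3×micro: 0; S2 reads c1=4 → after 1×micro: 1 ⇒ (c0=3, c1=0, c2=1)
[Jacobi] macro 4: S0 reads c0=3 → after 2×micro: 3; S1 reads c1=0 → after 3×micro: 4; S2 reads c1=0 → after 1×micro: 3 ⇒ (c0=3, c1=4, c2=3)
[Jacobi] macro 5: S0 reads c0=3 → after 2×micro: 3; S1 reads c1=4 → after 3×micro: 0; S2 reads c1=4 → after 1×micro: 1 ⇒ (c0=3, c1=0, c2=1)
[Jacobi] macro 6: S0 reads c0=3 → after 2×micro: 3; S1 reads c1=0 → after 3×micro: 4; S2 reads c1=0 → after 1×micro: 3 ⇒ (c0=3, c1=4, c2=3)
[Gauss-Seidel] macro 1: S0 reads c0=3 → after 2×micro: 3; S1 reads c1=4 → after 3×micro: 0; S2 reads c1=0 → after 1×micro: 3 ⇒ (c0=3, c1=0, c2=3)
[Gauss-Seidel] macro 2: S0 reads c0=3 → after 2×micro: 3; S1 reads c1=0 → after 3×micro: 4; S2 reads c1=4 → after 1×micro: 1 ⇒ (c0=3, c1=4, c2=1)
[Gauss-Seidel] macro 3: S0 reads c0=3 → after 2×micro: 3; S1 reads c1=4 → after 3×micro: 0; S2 reads c1=0 → after 1×micro: 3 ⇒ (c0=3, c1=0, c2=3)
[Gauss-Seidel] macro 4: S0 reads c0=3 → after 2×micro: 3; S1 reads c1=0 → after 3×micro: 4; S2 reads c1=4 → after 1×micro: 1 ⇒ (c0=3, c1=4, c2=1)
[Gauss-Seidel] macro 5: S0 reads c0=3 → after 2×micro: 3; S1 reads c1=4 → after 3×micro: 0; S2 reads c1=0 → after 1×micro: 3 ⇒ (c0=3, c1=0, c2=3)
[Gauss-Seidel] macro 6: S0 reads c0=3 → after 2×micro: 3; S1 reads c1=0 → after 3×micro: 4; S2 reads c1=4 → after 1×micro: 1 ⇒ (c0=3, c1=4, c2=1)

first divergence at macro-step: 1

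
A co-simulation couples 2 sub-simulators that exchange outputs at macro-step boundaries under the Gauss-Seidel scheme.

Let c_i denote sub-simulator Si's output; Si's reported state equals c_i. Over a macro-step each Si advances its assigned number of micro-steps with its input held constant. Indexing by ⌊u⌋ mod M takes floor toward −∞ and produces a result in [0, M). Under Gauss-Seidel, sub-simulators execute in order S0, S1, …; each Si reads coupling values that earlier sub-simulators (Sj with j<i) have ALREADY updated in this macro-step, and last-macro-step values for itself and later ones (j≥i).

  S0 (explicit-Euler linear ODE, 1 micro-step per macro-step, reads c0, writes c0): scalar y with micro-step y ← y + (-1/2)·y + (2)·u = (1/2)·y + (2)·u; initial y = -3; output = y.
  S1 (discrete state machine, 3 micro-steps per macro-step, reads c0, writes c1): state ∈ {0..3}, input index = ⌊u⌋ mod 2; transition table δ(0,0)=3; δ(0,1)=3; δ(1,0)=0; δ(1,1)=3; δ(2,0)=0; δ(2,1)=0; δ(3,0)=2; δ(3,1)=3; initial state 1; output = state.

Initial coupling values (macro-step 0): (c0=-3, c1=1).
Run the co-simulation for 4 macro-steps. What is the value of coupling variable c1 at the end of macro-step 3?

c1 at macro-step 3 = 3

macro 1: S0 reads c0=-3 → after 1×micro: -15/2; S1 reads c0=-15/2 → after 3×micro: 2 ⇒ (c0=-15/2, c1=2)
macro 2: S0 reads c0=-15/2 → after 1×micro: -75/4; S1 reads c0=-75/4 → after 3×micro: 3 ⇒ (c0=-75/4, c1=3)
macro 3: S0 reads c0=-75/4 → after 1×micro: -375/8; S1 reads c0=-375/8 → after 3×micro: 3 ⇒ (c0=-375/8, c1=3)
macro 4: S0 reads c0=-375/8 → after 1×micro: -1875/16; S1 reads c0=-1875/16 → after 3×micro: 3 ⇒ (c0=-1875/16, c1=3)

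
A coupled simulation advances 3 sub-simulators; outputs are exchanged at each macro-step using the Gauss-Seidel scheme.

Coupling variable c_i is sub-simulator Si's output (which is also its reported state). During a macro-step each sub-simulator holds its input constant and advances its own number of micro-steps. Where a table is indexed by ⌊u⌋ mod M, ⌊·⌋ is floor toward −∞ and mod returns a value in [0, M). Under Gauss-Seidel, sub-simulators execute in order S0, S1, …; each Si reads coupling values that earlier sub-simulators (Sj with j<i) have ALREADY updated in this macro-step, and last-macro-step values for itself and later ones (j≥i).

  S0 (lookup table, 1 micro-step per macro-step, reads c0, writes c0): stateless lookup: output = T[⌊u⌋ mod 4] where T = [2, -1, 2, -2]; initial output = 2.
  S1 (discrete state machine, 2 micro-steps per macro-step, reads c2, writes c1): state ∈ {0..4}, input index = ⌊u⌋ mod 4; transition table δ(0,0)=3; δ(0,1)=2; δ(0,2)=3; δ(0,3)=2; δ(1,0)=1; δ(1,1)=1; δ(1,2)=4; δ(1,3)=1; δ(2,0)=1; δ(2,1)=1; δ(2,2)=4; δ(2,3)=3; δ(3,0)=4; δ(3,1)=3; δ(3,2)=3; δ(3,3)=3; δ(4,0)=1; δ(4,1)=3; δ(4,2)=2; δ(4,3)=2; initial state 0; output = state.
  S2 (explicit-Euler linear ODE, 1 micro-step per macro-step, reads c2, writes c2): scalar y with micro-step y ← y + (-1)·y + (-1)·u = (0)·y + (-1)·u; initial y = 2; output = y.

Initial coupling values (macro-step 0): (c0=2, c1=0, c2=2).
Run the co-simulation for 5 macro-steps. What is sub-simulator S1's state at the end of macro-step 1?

macro 1: S0 reads c0=2 → after 1×micro: 2; S1 reads c2=2 → after 2×micro: 3; S2 reads c2=2 → after 1×micro: -2 ⇒ (c0=2, c1=3, c2=-2)
macro 2: S0 reads c0=2 → after 1×micro: 2; S1 reads c2=-2 → after 2×micro: 3; S2 reads c2=-2 → after 1×micro: 2 ⇒ (c0=2, c1=3, c2=2)
macro 3: S0 reads c0=2 → after 1×micro: 2; S1 reads c2=2 → after 2×micro: 3; S2 reads c2=2 → after 1×micro: -2 ⇒ (c0=2, c1=3, c2=-2)
macro 4: S0 reads c0=2 → after 1×micro: 2; S1 reads c2=-2 → after 2×micro: 3; S2 reads c2=-2 → after 1×micro: 2 ⇒ (c0=2, c1=3, c2=2)
macro 5: S0 reads c0=2 → after 1×micro: 2; S1 reads c2=2 → after 2×micro: 3; S2 reads c2=2 → after 1×micro: -2 ⇒ (c0=2, c1=3, c2=-2)

S1 state at macro-step 1 = 3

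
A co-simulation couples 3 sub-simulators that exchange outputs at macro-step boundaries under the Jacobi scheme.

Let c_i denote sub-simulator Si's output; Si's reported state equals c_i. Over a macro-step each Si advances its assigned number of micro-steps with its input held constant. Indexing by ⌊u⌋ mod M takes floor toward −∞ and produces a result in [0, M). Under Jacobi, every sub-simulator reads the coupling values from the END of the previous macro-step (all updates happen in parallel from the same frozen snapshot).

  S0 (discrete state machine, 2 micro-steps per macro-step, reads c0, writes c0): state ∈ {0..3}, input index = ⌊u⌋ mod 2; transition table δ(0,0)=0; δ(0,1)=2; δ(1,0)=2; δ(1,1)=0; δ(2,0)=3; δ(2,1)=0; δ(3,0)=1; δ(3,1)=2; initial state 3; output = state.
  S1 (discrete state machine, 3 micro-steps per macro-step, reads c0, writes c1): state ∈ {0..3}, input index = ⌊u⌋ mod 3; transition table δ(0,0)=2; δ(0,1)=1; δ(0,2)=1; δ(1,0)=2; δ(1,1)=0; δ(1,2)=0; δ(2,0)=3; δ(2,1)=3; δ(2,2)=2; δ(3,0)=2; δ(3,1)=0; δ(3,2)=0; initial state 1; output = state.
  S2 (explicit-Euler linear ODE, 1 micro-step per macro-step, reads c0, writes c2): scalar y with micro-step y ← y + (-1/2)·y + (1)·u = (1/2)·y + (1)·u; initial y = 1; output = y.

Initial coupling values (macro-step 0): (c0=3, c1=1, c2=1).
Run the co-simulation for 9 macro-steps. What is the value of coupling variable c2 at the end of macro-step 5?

macro 1: S0 reads c0=3 → after 2×micro: 0; S1 reads c0=3 → after 3×micro: 2; S2 reads c0=3 → after 1×micro: 7/2 ⇒ (c0=0, c1=2, c2=7/2)
macro 2: S0 reads c0=0 → after 2×micro: 0; S1 reads c0=0 → after 3×micro: 3; S2 reads c0=0 → after 1×micro: 7/4 ⇒ (c0=0, c1=3, c2=7/4)
macro 3: S0 reads c0=0 → after 2×micro: 0; S1 reads c0=0 → after 3×micro: 2; S2 reads c0=0 → after 1×micro: 7/8 ⇒ (c0=0, c1=2, c2=7/8)
macro 4: S0 reads c0=0 → after 2×micro: 0; S1 reads c0=0 → after 3×micro: 3; S2 reads c0=0 → after 1×micro: 7/16 ⇒ (c0=0, c1=3, c2=7/16)
macro 5: S0 reads c0=0 → after 2×micro: 0; S1 reads c0=0 → after 3×micro: 2; S2 reads c0=0 → after 1×micro: 7/32 ⇒ (c0=0, c1=2, c2=7/32)
macro 6: S0 reads c0=0 → after 2×micro: 0; S1 reads c0=0 → after 3×micro: 3; S2 reads c0=0 → after 1×micro: 7/64 ⇒ (c0=0, c1=3, c2=7/64)
macro 7: S0 reads c0=0 → after 2×micro: 0; S1 reads c0=0 → after 3×micro: 2; S2 reads c0=0 → after 1×micro: 7/128 ⇒ (c0=0, c1=2, c2=7/128)
macro 8: S0 reads c0=0 → after 2×micro: 0; S1 reads c0=0 → after 3×micro: 3; S2 reads c0=0 → after 1×micro: 7/256 ⇒ (c0=0, c1=3, c2=7/256)
macro 9: S0 reads c0=0 → after 2×micro: 0; S1 reads c0=0 → after 3×micro: 2; S2 reads c0=0 → after 1×micro: 7/512 ⇒ (c0=0, c1=2, c2=7/512)

c2 at macro-step 5 = 7/32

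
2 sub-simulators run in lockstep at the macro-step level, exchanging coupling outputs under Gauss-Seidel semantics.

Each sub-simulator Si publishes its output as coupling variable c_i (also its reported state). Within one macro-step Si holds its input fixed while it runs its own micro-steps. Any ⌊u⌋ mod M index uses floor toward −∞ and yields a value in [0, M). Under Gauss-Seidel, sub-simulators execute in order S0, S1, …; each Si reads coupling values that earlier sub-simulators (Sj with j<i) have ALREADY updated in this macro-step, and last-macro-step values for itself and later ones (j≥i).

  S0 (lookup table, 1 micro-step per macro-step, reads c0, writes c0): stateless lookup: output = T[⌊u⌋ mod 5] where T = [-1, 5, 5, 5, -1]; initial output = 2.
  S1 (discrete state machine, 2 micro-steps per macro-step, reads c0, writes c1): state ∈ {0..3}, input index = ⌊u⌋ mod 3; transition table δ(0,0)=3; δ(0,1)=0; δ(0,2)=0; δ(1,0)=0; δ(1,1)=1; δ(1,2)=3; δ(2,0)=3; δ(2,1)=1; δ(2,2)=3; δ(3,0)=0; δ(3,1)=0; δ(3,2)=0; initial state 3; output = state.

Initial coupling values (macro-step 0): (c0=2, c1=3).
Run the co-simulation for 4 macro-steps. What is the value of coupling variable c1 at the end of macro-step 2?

macro 1: S0 reads c0=2 → after 1×micro: 5; S1 reads c0=5 → after 2×micro: 0 ⇒ (c0=5, c1=0)
macro 2: S0 reads c0=5 → after 1×micro: -1; S1 reads c0=-1 → after 2×micro: 0 ⇒ (c0=-1, c1=0)
macro 3: S0 reads c0=-1 → after 1×micro: -1; S1 reads c0=-1 → after 2×micro: 0 ⇒ (c0=-1, c1=0)
macro 4: S0 reads c0=-1 → after 1×micro: -1; S1 reads c0=-1 → after 2×micro: 0 ⇒ (c0=-1, c1=0)

c1 at macro-step 2 = 0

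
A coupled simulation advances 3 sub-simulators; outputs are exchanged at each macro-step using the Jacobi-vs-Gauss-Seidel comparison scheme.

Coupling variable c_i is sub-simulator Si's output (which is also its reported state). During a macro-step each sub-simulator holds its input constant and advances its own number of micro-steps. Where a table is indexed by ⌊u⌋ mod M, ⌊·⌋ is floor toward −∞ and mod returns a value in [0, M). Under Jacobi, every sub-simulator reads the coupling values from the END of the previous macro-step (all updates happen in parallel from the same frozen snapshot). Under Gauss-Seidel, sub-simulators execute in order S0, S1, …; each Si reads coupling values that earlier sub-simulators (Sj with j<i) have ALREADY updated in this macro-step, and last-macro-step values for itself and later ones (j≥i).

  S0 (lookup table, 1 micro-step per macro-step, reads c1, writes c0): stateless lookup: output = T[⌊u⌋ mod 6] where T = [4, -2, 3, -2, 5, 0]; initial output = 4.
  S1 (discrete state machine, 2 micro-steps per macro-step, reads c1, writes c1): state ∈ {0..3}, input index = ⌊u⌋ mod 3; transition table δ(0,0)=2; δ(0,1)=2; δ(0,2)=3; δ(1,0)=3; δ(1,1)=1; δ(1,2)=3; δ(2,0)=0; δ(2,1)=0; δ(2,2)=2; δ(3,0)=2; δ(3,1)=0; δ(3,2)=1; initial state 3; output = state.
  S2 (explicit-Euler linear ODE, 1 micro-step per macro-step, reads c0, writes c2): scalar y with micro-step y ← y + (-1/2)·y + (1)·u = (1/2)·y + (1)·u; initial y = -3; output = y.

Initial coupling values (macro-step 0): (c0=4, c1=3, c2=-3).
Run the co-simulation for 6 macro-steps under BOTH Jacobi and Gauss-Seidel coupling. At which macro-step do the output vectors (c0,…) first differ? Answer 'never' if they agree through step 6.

[Jacobi] macro 1: S0 reads c1=3 → after 1×micro: -2; S1 reads c1=3 → after 2×micro: 0; S2 reads c0=4 → after 1×micro: 5/2 ⇒ (c0=-2, c1=0, c2=5/2)
[Jacobi] macro 2: S0 reads c1=0 → after 1×micro: 4; S1 reads c1=0 → after 2×micro: 0; S2 reads c0=-2 → after 1×micro: -3/4 ⇒ (c0=4, c1=0, c2=-3/4)
[Jacobi] macro 3: S0 reads c1=0 → after 1×micro: 4; S1 reads c1=0 → after 2×micro: 0; S2 reads c0=4 → after 1×micro: 29/8 ⇒ (c0=4, c1=0, c2=29/8)
[Jacobi] macro 4: S0 reads c1=0 → after 1×micro: 4; S1 reads c1=0 → after 2×micro: 0; S2 reads c0=4 → after 1×micro: 93/16 ⇒ (c0=4, c1=0, c2=93/16)
[Jacobi] macro 5: S0 reads c1=0 → after 1×micro: 4; S1 reads c1=0 → after 2×micro: 0; S2 reads c0=4 → after 1×micro: 221/32 ⇒ (c0=4, c1=0, c2=221/32)
[Jacobi] macro 6: S0 reads c1=0 → after 1×micro: 4; S1 reads c1=0 → after 2×micro: 0; S2 reads c0=4 → after 1×micro: 477/64 ⇒ (c0=4, c1=0, c2=477/64)
[Gauss-Seidel] macro 1: S0 reads c1=3 → after 1×micro: -2; S1 reads c1=3 → after 2×micro: 0; S2 reads c0=-2 → after 1×micro: -7/2 ⇒ (c0=-2, c1=0, c2=-7/2)
[Gauss-Seidel] macro 2: S0 reads c1=0 → after 1×micro: 4; S1 reads c1=0 → after 2×micro: 0; S2 reads c0=4 → after 1×micro: 9/4 ⇒ (c0=4, c1=0, c2=9/4)
[Gauss-Seidel] macro 3: S0 reads c1=0 → after 1×micro: 4; S1 reads c1=0 → after 2×micro: 0; S2 reads c0=4 → after 1×micro: 41/8 ⇒ (c0=4, c1=0, c2=41/8)
[Gauss-Seidel] macro 4: S0 reads c1=0 → after 1×micro: 4; S1 reads c1=0 → after 2×micro: 0; S2 reads c0=4 → after 1×micro: 105/16 ⇒ (c0=4, c1=0, c2=105/16)
[Gauss-Seidel] macro 5: S0 reads c1=0 → after 1×micro: 4; S1 reads c1=0 → after 2×micro: 0; S2 reads c0=4 → after 1×micro: 233/32 ⇒ (c0=4, c1=0, c2=233/32)
[Gauss-Seidel] macro 6: S0 reads c1=0 → after 1×micro: 4; S1 reads c1=0 → after 2×micro: 0; S2 reads c0=4 → after 1×micro: 489/64 ⇒ (c0=4, c1=0, c2=489/64)

first divergence at macro-step: 1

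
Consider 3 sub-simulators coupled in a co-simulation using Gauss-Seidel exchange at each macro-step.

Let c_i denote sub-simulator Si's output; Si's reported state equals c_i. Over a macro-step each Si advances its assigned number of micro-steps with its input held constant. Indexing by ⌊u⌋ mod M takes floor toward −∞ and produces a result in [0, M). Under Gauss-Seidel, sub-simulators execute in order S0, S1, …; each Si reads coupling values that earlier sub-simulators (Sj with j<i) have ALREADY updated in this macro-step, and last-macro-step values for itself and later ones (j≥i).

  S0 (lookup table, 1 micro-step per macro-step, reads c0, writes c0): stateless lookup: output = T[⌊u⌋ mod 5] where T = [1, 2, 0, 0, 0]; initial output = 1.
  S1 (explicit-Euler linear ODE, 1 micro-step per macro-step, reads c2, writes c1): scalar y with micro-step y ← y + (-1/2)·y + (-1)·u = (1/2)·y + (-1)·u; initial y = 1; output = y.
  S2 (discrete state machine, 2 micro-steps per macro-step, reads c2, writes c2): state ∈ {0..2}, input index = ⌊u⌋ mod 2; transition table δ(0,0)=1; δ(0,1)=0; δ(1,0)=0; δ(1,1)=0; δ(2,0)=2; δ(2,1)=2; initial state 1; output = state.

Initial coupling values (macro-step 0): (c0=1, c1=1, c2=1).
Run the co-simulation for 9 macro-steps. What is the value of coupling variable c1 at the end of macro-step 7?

c1 at macro-step 7 = -1/128

macro 1: S0 reads c0=1 → after 1×micro: 2; S1 reads c2=1 → after 1×micro: -1/2; S2 reads c2=1 → after 2×micro: 0 ⇒ (c0=2, c1=-1/2, c2=0)
macro 2: S0 reads c0=2 → after 1×micro: 0; S1 reads c2=0 → after 1×micro: -1/4; S2 reads c2=0 → after 2×micro: 0 ⇒ (c0=0, c1=-1/4, c2=0)
macro 3: S0 reads c0=0 → after 1×micro: 1; S1 reads c2=0 → after 1×micro: -1/8; S2 reads c2=0 → after 2×micro: 0 ⇒ (c0=1, c1=-1/8, c2=0)
macro 4: S0 reads c0=1 → after 1×micro: 2; S1 reads c2=0 → after 1×micro: -1/16; S2 reads c2=0 → after 2×micro: 0 ⇒ (c0=2, c1=-1/16, c2=0)
macro 5: S0 reads c0=2 → after 1×micro: 0; S1 reads c2=0 → after 1×micro: -1/32; S2 reads c2=0 → after 2×micro: 0 ⇒ (c0=0, c1=-1/32, c2=0)
macro 6: S0 reads c0=0 → after 1×micro: 1; S1 reads c2=0 → after 1×micro: -1/64; S2 reads c2=0 → after 2×micro: 0 ⇒ (c0=1, c1=-1/64, c2=0)
macro 7: S0 reads c0=1 → after 1×micro: 2; S1 reads c2=0 → after 1×micro: -1/128; S2 reads c2=0 → after 2×micro: 0 ⇒ (c0=2, c1=-1/128, c2=0)
macro 8: S0 reads c0=2 → after 1×micro: 0; S1 reads c2=0 → after 1×micro: -1/256; S2 reads c2=0 → after 2×micro: 0 ⇒ (c0=0, c1=-1/256, c2=0)
macro 9: S0 reads c0=0 → after 1×micro: 1; S1 reads c2=0 → after 1×micro: -1/512; S2 reads c2=0 → after 2×micro: 0 ⇒ (c0=1, c1=-1/512, c2=0)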